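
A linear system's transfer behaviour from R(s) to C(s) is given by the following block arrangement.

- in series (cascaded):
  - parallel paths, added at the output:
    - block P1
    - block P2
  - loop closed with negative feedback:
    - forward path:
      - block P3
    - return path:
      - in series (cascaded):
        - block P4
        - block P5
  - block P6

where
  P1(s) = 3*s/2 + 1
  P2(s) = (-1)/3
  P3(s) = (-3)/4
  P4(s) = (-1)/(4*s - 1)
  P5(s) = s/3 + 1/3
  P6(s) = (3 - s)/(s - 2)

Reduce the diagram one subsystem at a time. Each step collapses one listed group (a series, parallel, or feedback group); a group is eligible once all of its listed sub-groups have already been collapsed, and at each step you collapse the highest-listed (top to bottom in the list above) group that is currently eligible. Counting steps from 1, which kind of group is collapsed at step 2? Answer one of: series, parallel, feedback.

1. parallel reduction of P1, P2
2. cascade P4, P5
3. collapse the loop (P3 forward, (P4*P5) return)
4. combine (P1+P2), [P3/(1+P3*(P4*P5))], P6 in series
The group at step 2 is a series group.

Final answer: series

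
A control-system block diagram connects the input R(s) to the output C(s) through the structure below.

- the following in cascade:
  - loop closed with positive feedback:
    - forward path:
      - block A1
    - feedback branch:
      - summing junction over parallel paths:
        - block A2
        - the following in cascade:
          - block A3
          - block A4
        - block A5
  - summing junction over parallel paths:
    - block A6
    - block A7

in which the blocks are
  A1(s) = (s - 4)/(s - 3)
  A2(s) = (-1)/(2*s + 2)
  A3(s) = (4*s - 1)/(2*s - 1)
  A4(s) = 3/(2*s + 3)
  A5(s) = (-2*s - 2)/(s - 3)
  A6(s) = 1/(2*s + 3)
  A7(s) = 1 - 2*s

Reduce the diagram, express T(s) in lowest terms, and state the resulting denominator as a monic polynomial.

(1) series reduction of A3, A4 -> (12*s - 3)/(4*s^2 + 4*s - 3)
(2) add A2, (A3*A4), A5 (parallel) -> (-16*s^4 - 28*s^3 - 82*s^2 - 37*s + 21)/(8*s^4 - 8*s^3 - 46*s^2 - 12*s + 18)
(3) close the feedback loop around A1, (A2+(A3*A4)+A5) -> (8*s^5 - 40*s^4 - 14*s^3 + 172*s^2 + 66*s - 72)/(24*s^5 - 68*s^4 - 52*s^3 - 165*s^2 - 115*s + 30)
(4) reduce the parallel group A6, A7 -> (-4*s^2 - 4*s + 4)/(2*s + 3)
(5) combine [A1/(1-A1*(A2+(A3*A4)+A5))], (A6+A7) in series -> (-16*s^6 + 88*s^5 - 8*s^4 - 384*s^3 + 72*s^2 + 248*s - 96)/(24*s^5 - 68*s^4 - 52*s^3 - 165*s^2 - 115*s + 30)
Step 5 gives the fully reduced T(s), with no common factor left to cancel. The denominator's leading coefficient is 24, so divide each of its coefficients by 24 to get the monic form.

Answer: s^5 - 17*s^4/6 - 13*s^3/6 - 55*s^2/8 - 115*s/24 + 5/4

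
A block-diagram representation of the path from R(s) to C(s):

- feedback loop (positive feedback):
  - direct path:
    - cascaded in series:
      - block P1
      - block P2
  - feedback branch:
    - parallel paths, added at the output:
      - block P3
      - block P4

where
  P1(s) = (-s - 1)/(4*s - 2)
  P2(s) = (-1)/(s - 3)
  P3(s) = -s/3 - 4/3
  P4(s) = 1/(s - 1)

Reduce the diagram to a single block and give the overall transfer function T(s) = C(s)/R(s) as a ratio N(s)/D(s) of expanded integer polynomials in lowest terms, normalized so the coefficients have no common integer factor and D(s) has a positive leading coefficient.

Reducing step by step:

[1] multiply P1, P2 (series) = (s + 1)/(4*s^2 - 14*s + 6)
[2] reduce the parallel group P3, P4 = (-s^2 - 3*s + 7)/(3*s - 3)
[3] close the feedback loop around (P1*P2), (P3+P4): this yields T(s), and no further normalization is needed

Answer: (3*s^2 - 3)/(13*s^3 - 50*s^2 + 56*s - 25)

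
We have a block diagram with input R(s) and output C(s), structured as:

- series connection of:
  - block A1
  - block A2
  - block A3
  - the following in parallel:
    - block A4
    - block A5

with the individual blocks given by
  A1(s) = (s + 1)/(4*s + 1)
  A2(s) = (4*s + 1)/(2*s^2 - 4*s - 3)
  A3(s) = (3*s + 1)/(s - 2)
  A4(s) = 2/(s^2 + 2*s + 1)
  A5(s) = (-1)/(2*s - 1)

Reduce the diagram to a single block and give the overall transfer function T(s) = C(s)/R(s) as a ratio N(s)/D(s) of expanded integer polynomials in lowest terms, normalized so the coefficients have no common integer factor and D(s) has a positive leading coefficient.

Step 1: sum the parallel branches A4, A5, giving (-s^2 + 2*s - 3)/(2*s^3 + 3*s^2 - 1)
Step 2: cascade A1, A2, A3, (A4+A5): this yields T(s), and no further normalization is needed

Hence the answer: (-3*s^3 + 5*s^2 - 7*s - 3)/(4*s^5 - 14*s^4 + 25*s^2 + s - 6)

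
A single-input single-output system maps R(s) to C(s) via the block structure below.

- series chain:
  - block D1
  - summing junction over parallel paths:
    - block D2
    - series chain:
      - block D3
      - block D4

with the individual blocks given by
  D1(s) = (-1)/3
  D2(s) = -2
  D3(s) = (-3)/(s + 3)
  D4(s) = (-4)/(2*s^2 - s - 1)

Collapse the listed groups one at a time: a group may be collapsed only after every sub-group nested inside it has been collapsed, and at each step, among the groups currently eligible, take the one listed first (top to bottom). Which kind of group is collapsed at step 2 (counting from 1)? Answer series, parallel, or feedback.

Answer: parallel

Working:
Step 1. cascade D3, D4
Step 2. parallel reduction of D2, (D3*D4)
Step 3. reduce the series chain D1, (D2+(D3*D4))
The group at step 2 is a parallel group.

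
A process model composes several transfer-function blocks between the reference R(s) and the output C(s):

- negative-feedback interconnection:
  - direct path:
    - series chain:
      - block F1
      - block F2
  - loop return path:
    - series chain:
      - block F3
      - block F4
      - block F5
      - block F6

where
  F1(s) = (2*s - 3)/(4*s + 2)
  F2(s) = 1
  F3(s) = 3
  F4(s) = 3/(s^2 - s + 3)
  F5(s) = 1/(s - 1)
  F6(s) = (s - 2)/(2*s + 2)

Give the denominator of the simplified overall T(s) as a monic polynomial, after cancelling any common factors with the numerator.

Reducing step by step:

(1) combine F1, F2 in series -> (2*s - 3)/(4*s + 2)
(2) combine F3, F4, F5, F6 in series -> (9*s - 18)/(2*s^4 - 2*s^3 + 4*s^2 + 2*s - 6)
(3) close the feedback loop around (F1*F2), (F3*F4*F5*F6) -> (4*s^5 - 10*s^4 + 14*s^3 - 8*s^2 - 18*s + 18)/(8*s^5 - 4*s^4 + 12*s^3 + 34*s^2 - 83*s + 42)
T(s) is the step-3 result (common factors already cancelled). Leading coefficient of the denominator: 8. Divide through by 8 for the monic polynomial.

Answer: s^5 - s^4/2 + 3*s^3/2 + 17*s^2/4 - 83*s/8 + 21/4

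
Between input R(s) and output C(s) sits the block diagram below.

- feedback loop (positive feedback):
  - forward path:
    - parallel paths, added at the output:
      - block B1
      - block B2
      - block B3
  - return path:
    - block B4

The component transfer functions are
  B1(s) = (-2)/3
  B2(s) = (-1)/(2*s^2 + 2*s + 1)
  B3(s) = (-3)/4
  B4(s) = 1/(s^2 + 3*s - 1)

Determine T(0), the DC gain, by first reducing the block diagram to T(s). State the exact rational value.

Reducing step by step:

[1] reduce the parallel group B1, B2, B3 -> (-34*s^2 - 34*s - 29)/(24*s^2 + 24*s + 12)
[2] close the feedback loop around (B1+B2+B3), B4 -> (-34*s^4 - 136*s^3 - 97*s^2 - 53*s + 29)/(24*s^4 + 96*s^3 + 94*s^2 + 46*s + 17)
That last expression is T(s); at s = 0 only the constant terms survive, so T(0) = 29/17.

Answer: 29/17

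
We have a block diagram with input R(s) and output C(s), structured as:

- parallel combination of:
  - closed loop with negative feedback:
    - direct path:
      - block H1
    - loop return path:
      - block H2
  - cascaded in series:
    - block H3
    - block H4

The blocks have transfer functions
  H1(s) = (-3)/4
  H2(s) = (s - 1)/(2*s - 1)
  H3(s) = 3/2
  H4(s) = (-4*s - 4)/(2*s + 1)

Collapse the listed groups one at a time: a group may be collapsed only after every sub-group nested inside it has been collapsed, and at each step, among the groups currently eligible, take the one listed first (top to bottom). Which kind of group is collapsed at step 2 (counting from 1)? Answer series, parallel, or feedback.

(1) reduce the feedback loop with forward H1 and return H2
(2) reduce the series chain H3, H4
(3) combine [H1/(1+H1*H2)], (H3*H4) in parallel
At step 2 the group reduced is series.

Final answer: series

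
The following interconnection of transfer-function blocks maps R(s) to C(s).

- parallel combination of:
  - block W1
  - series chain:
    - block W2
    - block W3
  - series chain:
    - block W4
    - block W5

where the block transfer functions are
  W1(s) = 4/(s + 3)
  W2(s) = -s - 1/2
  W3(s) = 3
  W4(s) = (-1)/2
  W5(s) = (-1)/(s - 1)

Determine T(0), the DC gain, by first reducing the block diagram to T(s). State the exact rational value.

Answer: -2/3

Working:
[1] series reduction of W2, W3 = -3*s - 3/2
[2] cascade W4, W5 = 1/(2*s - 2)
[3] sum the parallel branches W1, (W2*W3), (W4*W5) = (-6*s^3 - 15*s^2 + 21*s + 4)/(2*s^2 + 4*s - 6)
DC gain: substitute s = 0 into T(s) from step 3: T(0) = 4/(-6) = -2/3.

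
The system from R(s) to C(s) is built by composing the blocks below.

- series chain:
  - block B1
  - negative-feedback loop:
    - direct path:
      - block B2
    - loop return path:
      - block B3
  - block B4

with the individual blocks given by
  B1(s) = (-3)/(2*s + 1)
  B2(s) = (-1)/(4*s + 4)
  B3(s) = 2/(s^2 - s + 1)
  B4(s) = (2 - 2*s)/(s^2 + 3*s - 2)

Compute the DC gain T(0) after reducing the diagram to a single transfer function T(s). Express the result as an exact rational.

First reduce the diagram to T(s).

Step 1 - reduce the feedback loop with forward B2 and return B3 = (-s^2 + s - 1)/(4*s^3 + 2)
Step 2 - combine B1, [B2/(1+B2*B3)], B4 in series = (-3*s^3 + 6*s^2 - 6*s + 3)/(4*s^6 + 14*s^5 - 2*s^4 - 2*s^3 + 7*s^2 - s - 2)
The step-2 result is T(s). Setting s = 0: T(0) = 3/(-2) = -3/2.

Answer: -3/2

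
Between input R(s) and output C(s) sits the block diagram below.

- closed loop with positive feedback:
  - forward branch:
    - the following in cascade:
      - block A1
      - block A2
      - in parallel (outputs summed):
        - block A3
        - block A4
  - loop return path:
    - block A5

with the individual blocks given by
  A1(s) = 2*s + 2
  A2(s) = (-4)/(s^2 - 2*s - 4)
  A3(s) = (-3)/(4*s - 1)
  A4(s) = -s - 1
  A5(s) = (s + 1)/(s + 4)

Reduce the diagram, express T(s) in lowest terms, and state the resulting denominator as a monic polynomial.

Reducing step by step:

[1] combine A3, A4 in parallel, giving (-4*s^2 - 3*s - 2)/(4*s - 1)
[2] cascade A1, A2, (A3+A4), giving (32*s^3 + 56*s^2 + 40*s + 16)/(4*s^3 - 9*s^2 - 14*s + 4)
[3] close the feedback loop around (A1*A2*(A3+A4)), A5, giving (-32*s^4 - 184*s^3 - 264*s^2 - 176*s - 64)/(28*s^4 + 81*s^3 + 146*s^2 + 108*s)
That last expression is T(s), already simplified. Scaling its denominator by 1/28 (the reciprocal of the leading coefficient) yields the monic denominator.

Answer: s^4 + 81*s^3/28 + 73*s^2/14 + 27*s/7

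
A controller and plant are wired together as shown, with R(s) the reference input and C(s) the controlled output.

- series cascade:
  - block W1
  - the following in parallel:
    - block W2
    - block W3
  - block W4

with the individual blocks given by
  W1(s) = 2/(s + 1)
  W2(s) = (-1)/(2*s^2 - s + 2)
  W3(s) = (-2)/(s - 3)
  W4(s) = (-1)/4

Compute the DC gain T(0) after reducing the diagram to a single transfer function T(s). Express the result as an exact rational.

(1) reduce the parallel group W2, W3, giving (-4*s^2 + s - 1)/(2*s^3 - 7*s^2 + 5*s - 6)
(2) combine W1, (W2+W3), W4 in series, giving (4*s^2 - s + 1)/(4*s^4 - 10*s^3 - 4*s^2 - 2*s - 12)
That last expression is T(s); at s = 0 only the constant terms survive, so T(0) = 1/(-12) = -1/12.

Hence the answer: -1/12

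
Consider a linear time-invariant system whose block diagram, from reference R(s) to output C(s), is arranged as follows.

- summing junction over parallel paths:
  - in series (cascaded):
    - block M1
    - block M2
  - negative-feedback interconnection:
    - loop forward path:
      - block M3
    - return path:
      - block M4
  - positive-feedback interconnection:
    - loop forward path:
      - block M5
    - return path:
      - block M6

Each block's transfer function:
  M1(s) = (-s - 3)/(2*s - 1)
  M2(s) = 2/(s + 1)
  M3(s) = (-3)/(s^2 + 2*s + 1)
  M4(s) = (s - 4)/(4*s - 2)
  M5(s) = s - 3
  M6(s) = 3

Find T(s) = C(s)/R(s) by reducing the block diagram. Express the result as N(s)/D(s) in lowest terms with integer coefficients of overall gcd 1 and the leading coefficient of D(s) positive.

First reduce the diagram to T(s).

(1) cascade M1, M2, giving (-2*s - 6)/(2*s^2 + s - 1)
(2) close the feedback loop around M3, M4, giving (6 - 12*s)/(4*s^3 + 6*s^2 - 3*s + 10)
(3) collapse the loop (M5 forward, M6 return), giving (3 - s)/(3*s - 10)
(4) sum the parallel branches (M1*M2), [M3/(1+M3*M4)], [M5/(1-M5*M6)] - this is the overall T(s), already in the required normalized form

Answer: (-8*s^6 - 16*s^5 - 48*s^4 + 487*s^3 + 368*s^2 - 309*s + 630)/(24*s^6 - 32*s^5 - 172*s^4 + 73*s^3 - 71*s^2 - 160*s + 100)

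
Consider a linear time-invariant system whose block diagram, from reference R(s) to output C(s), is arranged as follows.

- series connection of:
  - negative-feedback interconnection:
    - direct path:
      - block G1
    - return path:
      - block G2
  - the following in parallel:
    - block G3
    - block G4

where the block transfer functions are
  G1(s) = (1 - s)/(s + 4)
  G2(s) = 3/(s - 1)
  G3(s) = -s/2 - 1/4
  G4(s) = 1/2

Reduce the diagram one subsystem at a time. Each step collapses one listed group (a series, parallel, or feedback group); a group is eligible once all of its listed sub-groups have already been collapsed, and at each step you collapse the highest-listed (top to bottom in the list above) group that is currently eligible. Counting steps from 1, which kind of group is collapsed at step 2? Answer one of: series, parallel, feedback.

The answer is parallel.

Reasoning:
1. collapse the loop (G1 forward, G2 return)
2. add G3, G4 (parallel)
3. cascade [G1/(1+G1*G2)], (G3+G4)
At step 2 the group reduced is parallel.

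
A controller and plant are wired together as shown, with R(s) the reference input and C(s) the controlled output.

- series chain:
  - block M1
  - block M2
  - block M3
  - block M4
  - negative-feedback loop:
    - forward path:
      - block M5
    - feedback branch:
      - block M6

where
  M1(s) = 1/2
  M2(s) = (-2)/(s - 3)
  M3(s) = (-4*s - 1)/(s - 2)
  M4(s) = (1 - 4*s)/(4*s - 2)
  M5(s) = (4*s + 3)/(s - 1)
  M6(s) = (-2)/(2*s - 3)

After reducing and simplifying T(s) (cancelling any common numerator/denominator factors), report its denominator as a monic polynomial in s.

First reduce the diagram to T(s).

(1) apply the feedback formula to M5, M6; result (8*s^2 - 6*s - 9)/(2*s^2 - 13*s - 3)
(2) cascade M1, M2, M3, M4, [M5/(1+M5*M6)]; result (-128*s^4 + 96*s^3 + 152*s^2 - 6*s - 9)/(8*s^5 - 96*s^4 + 342*s^3 - 400*s^2 + 54*s + 36)
That last expression is T(s), already simplified. Scaling its denominator by 1/8 (the reciprocal of the leading coefficient) yields the monic denominator.

Answer: s^5 - 12*s^4 + 171*s^3/4 - 50*s^2 + 27*s/4 + 9/2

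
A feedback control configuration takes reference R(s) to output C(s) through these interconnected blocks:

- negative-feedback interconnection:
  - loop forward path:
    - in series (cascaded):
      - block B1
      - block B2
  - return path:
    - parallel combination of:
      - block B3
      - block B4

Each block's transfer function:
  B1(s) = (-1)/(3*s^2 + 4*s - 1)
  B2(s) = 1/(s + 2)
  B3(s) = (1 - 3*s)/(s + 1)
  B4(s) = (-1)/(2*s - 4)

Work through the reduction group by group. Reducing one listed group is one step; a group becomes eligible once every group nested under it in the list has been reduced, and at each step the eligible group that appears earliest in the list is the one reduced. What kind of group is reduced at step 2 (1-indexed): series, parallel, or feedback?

1. cascade B1, B2
2. combine B3, B4 in parallel
3. collapse the loop ((B1*B2) forward, (B3+B4) return)
Step 2 collapses a parallel group.

Hence the answer: parallel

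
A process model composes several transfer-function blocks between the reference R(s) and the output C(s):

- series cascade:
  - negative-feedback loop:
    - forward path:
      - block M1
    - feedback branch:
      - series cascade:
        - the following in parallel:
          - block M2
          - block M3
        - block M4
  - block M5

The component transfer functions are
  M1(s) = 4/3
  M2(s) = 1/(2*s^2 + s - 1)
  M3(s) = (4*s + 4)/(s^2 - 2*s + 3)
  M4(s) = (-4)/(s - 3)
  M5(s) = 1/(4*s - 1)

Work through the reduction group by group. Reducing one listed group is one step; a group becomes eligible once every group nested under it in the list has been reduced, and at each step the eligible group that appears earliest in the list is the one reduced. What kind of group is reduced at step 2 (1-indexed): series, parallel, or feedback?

Reducing step by step:

1. parallel reduction of M2, M3
2. cascade (M2+M3), M4
3. apply the feedback formula to M1, ((M2+M3)*M4)
4. reduce the series chain [M1/(1+M1*((M2+M3)*M4))], M5
Step 2 collapses a series group.

Answer: series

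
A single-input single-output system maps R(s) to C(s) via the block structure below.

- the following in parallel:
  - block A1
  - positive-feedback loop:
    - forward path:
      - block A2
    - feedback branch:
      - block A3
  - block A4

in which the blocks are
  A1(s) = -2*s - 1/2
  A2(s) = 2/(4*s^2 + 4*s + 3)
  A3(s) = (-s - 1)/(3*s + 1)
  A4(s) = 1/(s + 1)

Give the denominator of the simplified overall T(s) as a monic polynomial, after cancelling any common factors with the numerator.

Step 1. feedback reduction of A2, A3, giving (6*s + 2)/(12*s^3 + 16*s^2 + 15*s + 5)
Step 2. sum the parallel branches A1, [A2/(1-A2*A3)], A4, giving (-48*s^5 - 124*s^4 - 128*s^3 - 67*s^2 + 6*s + 9)/(24*s^4 + 56*s^3 + 62*s^2 + 40*s + 10)
That last expression is T(s), already simplified. Scaling its denominator by 1/24 (the reciprocal of the leading coefficient) yields the monic denominator.

Final answer: s^4 + 7*s^3/3 + 31*s^2/12 + 5*s/3 + 5/12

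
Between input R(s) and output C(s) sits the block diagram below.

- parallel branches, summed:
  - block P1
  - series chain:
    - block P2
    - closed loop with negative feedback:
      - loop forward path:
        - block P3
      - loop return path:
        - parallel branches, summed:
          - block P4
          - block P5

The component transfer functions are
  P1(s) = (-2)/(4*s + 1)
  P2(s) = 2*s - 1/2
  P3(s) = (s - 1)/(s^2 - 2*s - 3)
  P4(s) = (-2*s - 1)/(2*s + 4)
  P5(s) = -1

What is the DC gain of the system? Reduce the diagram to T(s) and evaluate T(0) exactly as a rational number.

Step 1: add P4, P5 (parallel), giving (-4*s - 5)/(2*s + 4)
Step 2: close the feedback loop around P3, (P4+P5), giving (2*s^2 + 2*s - 4)/(2*s^3 - 4*s^2 - 15*s - 7)
Step 3: series reduction of P2, [P3/(1+P3*(P4+P5))], giving (4*s^3 + 3*s^2 - 9*s + 2)/(2*s^3 - 4*s^2 - 15*s - 7)
Step 4: parallel reduction of P1, (P2*[P3/(1+P3*(P4+P5))]), giving (16*s^4 + 12*s^3 - 25*s^2 + 29*s + 16)/(8*s^4 - 14*s^3 - 64*s^2 - 43*s - 7)
DC gain: substitute s = 0 into T(s) from step 4: T(0) = 16/(-7) = -16/7.

Therefore the answer is -16/7.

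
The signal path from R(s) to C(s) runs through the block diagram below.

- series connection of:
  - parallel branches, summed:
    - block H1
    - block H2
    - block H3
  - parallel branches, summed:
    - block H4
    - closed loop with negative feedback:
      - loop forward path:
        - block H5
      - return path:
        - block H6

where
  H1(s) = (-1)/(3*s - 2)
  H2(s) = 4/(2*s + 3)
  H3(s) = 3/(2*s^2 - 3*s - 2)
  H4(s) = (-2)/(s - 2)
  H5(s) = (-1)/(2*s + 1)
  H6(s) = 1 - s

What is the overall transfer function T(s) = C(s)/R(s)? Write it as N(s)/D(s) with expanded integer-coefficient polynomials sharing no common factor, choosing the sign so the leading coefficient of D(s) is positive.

Answer: (-140*s^4 + 278*s^3 - 264*s^2 + 28*s + 8)/(36*s^6 - 96*s^5 - 69*s^4 + 258*s^3 - 12*s^2 - 72*s)

Working:
(1) reduce the parallel group H1, H2, H3; result (20*s^3 - 34*s^2 + 28*s + 4)/(12*s^4 - 8*s^3 - 39*s^2 + 8*s + 12)
(2) feedback reduction of H5, H6; result (-1)/(3*s)
(3) reduce the parallel group H4, [H5/(1+H5*H6)]; result (2 - 7*s)/(3*s^2 - 6*s)
(4) cascade (H1+H2+H3), (H4+[H5/(1+H5*H6)]): this yields T(s), and no further normalization is needed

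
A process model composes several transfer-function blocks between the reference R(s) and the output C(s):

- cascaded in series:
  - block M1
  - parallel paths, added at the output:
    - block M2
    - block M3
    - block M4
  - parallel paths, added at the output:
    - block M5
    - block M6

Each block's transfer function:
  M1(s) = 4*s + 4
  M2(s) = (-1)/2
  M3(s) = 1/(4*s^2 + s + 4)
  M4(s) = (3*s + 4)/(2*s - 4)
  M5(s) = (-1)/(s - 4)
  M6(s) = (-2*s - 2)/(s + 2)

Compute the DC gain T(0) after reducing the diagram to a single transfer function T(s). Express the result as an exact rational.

Step 1 - add M2, M3, M4 (parallel): (4*s^3 + 13*s^2 + 8*s + 10)/(4*s^3 - 7*s^2 + 2*s - 8)
Step 2 - combine M5, M6 in parallel: (-2*s^2 + 5*s + 6)/(s^2 - 2*s - 8)
Step 3 - reduce the series chain M1, (M2+M3+M4), (M5+M6): (-32*s^6 - 56*s^5 + 268*s^4 + 684*s^3 + 784*s^2 + 632*s + 240)/(4*s^5 - 15*s^4 - 16*s^3 + 44*s^2 + 64)
DC gain: substitute s = 0 into T(s) from step 3: T(0) = 240/64 = 15/4.

Answer: 15/4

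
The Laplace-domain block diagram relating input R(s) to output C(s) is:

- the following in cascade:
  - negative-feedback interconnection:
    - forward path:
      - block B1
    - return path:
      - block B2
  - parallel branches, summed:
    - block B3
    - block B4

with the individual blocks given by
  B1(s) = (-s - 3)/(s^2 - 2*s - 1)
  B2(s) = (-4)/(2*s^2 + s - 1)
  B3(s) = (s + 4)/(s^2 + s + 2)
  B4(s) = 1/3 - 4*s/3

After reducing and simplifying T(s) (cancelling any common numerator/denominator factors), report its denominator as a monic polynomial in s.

(1) apply the feedback formula to B1, B2 -> (-2*s^3 - 7*s^2 - 2*s + 3)/(2*s^4 - 3*s^3 - 5*s^2 + 5*s + 13)
(2) add B3, B4 (parallel) -> (-4*s^3 - 3*s^2 - 4*s + 14)/(3*s^2 + 3*s + 6)
(3) multiply [B1/(1+B1*B2)], (B3+B4) (series) -> (8*s^6 + 34*s^5 + 37*s^4 - 6*s^3 - 99*s^2 - 40*s + 42)/(6*s^6 - 3*s^5 - 12*s^4 - 18*s^3 + 24*s^2 + 69*s + 78)
The result of step 3 is T(s) in lowest terms. Its denominator has leading coefficient 6; dividing the denominator through by 6 makes it monic.

Answer: s^6 - s^5/2 - 2*s^4 - 3*s^3 + 4*s^2 + 23*s/2 + 13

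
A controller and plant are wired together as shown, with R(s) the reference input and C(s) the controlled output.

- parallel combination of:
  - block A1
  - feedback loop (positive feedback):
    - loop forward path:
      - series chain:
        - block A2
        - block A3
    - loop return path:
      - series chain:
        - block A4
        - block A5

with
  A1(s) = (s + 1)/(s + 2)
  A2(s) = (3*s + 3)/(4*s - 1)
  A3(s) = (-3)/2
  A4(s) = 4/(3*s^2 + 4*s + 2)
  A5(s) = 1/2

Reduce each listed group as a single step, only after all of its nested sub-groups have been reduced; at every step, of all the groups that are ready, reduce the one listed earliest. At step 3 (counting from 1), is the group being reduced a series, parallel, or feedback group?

Step 1: combine A2, A3 in series
Step 2: multiply A4, A5 (series)
Step 3: collapse the loop ((A2*A3) forward, (A4*A5) return)
Step 4: combine A1, [(A2*A3)/(1-(A2*A3)*(A4*A5))] in parallel
At step 3 the group reduced is feedback.

Final answer: feedback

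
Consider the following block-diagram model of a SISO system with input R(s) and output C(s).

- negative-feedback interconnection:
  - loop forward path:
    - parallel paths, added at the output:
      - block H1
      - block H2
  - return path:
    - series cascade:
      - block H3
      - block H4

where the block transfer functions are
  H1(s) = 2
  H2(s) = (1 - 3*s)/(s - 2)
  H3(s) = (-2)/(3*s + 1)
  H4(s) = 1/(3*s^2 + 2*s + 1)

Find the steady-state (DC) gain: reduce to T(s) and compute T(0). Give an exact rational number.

Step 1: parallel reduction of H1, H2 gives (-s - 3)/(s - 2)
Step 2: multiply H3, H4 (series) gives (-2)/(9*s^3 + 9*s^2 + 5*s + 1)
Step 3: collapse the loop ((H1+H2) forward, (H3*H4) return) gives (-9*s^4 - 36*s^3 - 32*s^2 - 16*s - 3)/(9*s^4 - 9*s^3 - 13*s^2 - 7*s + 4)
That last expression is T(s); at s = 0 only the constant terms survive, so T(0) = -3/4.

Final answer: -3/4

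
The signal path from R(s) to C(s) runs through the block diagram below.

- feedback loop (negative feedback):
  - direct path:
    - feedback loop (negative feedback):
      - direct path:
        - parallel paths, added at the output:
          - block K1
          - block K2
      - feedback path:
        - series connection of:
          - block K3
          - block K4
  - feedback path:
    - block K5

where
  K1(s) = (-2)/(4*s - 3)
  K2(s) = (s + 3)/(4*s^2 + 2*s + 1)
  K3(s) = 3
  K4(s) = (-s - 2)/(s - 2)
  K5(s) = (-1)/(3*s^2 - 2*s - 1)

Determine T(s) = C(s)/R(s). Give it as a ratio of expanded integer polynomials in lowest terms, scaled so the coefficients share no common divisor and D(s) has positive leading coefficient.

Step 1 - combine K1, K2 in parallel -> (-4*s^2 + 5*s - 11)/(16*s^3 - 4*s^2 - 2*s - 3)
Step 2 - combine K3, K4 in series -> (-3*s - 6)/(s - 2)
Step 3 - reduce the feedback loop with forward (K1+K2) and return (K3*K4) -> (-4*s^3 + 13*s^2 - 21*s + 22)/(16*s^4 - 24*s^3 + 15*s^2 + 4*s + 72)
Step 4 - apply the feedback formula to [(K1+K2)/(1+(K1+K2)*(K3*K4))], K5; the result is T(s) itself (integer coefficients, no common factor, positive leading denominator coefficient)

Therefore the answer is (-12*s^5 + 47*s^4 - 85*s^3 + 95*s^2 - 23*s - 22)/(48*s^6 - 104*s^5 + 77*s^4 + 10*s^3 + 180*s^2 - 127*s - 94).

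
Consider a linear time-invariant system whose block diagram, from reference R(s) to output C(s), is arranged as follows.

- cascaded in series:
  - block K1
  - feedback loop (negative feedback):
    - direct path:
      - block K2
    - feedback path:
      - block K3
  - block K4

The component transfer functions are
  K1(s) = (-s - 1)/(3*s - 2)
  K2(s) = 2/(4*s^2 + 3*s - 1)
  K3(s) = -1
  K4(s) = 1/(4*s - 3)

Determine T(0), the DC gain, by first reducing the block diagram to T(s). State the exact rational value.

Answer: 1/9

Working:
Step 1: apply the feedback formula to K2, K3 -> 2/(4*s^2 + 3*s - 3)
Step 2: series reduction of K1, [K2/(1+K2*K3)], K4 -> (-2*s - 2)/(48*s^4 - 32*s^3 - 63*s^2 + 69*s - 18)
Step 2 gives the overall T(s). Then T(0) = -2/(-18) = 1/9.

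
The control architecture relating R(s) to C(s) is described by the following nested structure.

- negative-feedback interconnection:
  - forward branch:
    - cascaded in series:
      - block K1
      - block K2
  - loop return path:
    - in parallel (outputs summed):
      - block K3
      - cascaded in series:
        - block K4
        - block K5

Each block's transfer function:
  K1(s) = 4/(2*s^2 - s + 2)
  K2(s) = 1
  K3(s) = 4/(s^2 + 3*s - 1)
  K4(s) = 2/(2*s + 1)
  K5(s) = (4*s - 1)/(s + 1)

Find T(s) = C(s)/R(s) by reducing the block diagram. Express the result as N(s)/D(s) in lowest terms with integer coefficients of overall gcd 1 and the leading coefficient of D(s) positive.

[1] combine K1, K2 in series gives 4/(2*s^2 - s + 2)
[2] series reduction of K4, K5 gives (8*s - 2)/(2*s^2 + 3*s + 1)
[3] sum the parallel branches K3, (K4*K5) gives (8*s^3 + 30*s^2 - 2*s + 6)/(2*s^4 + 9*s^3 + 8*s^2 - 1)
[4] feedback reduction of (K1*K2), (K3+(K4*K5)), giving the overall T(s)

Therefore the answer is (8*s^4 + 36*s^3 + 32*s^2 - 4)/(4*s^6 + 16*s^5 + 11*s^4 + 42*s^3 + 134*s^2 - 7*s + 22).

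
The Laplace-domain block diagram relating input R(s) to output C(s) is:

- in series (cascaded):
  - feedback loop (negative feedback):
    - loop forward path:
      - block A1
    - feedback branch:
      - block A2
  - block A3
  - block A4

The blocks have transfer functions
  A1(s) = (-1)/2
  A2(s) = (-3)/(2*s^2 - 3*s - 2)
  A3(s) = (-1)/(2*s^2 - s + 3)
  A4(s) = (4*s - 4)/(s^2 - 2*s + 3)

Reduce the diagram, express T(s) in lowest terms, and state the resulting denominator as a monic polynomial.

The answer is s^6 - 4*s^5 + 9*s^4 - 97*s^3/8 + 79*s^2/8 - 45*s/8 - 9/8.

Reasoning:
(1) feedback reduction of A1, A2: (-2*s^2 + 3*s + 2)/(4*s^2 - 6*s - 1)
(2) cascade [A1/(1+A1*A2)], A3, A4: (8*s^3 - 20*s^2 + 4*s + 8)/(8*s^6 - 32*s^5 + 72*s^4 - 97*s^3 + 79*s^2 - 45*s - 9)
The result of step 2 is T(s) in lowest terms. Its denominator has leading coefficient 8; dividing the denominator through by 8 makes it monic.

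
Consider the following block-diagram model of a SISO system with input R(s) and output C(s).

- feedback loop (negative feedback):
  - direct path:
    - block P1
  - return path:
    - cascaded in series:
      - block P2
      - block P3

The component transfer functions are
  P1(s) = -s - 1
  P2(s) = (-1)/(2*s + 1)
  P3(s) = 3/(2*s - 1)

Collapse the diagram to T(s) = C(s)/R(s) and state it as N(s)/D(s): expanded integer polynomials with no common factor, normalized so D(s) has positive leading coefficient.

The answer is (-4*s^3 - 4*s^2 + s + 1)/(4*s^2 + 3*s + 2).

Reasoning:
1. multiply P2, P3 (series) gives (-3)/(4*s^2 - 1)
2. close the feedback loop around P1, (P2*P3), giving the overall T(s)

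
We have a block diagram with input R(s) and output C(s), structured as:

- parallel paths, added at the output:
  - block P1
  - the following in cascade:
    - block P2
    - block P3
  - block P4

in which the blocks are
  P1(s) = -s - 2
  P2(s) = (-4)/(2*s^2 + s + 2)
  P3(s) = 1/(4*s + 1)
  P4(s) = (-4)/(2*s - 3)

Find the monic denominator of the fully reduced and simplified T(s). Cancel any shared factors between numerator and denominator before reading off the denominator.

Step 1 - cascade P2, P3 = (-4)/(8*s^3 + 6*s^2 + 9*s + 2)
Step 2 - parallel reduction of P1, (P2*P3), P4 = (-16*s^5 - 20*s^4 - 8*s^3 - s^2 + 8*s + 16)/(16*s^4 - 12*s^3 - 23*s - 6)
No further cancellation is possible in the step-2 result, so that is T(s). Its denominator becomes monic after dividing by the leading coefficient 16.

Answer: s^4 - 3*s^3/4 - 23*s/16 - 3/8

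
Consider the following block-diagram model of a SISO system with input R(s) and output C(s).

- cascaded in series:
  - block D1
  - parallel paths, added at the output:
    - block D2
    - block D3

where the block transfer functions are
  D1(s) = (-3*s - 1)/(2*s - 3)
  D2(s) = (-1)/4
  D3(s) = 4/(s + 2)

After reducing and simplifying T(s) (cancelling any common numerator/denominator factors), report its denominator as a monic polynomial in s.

1. combine D2, D3 in parallel, giving (14 - s)/(4*s + 8)
2. reduce the series chain D1, (D2+D3), giving (3*s^2 - 41*s - 14)/(8*s^2 + 4*s - 24)
Step 2 gives the fully reduced T(s), with no common factor left to cancel. The denominator's leading coefficient is 8, so divide each of its coefficients by 8 to get the monic form.

Final answer: s^2 + s/2 - 3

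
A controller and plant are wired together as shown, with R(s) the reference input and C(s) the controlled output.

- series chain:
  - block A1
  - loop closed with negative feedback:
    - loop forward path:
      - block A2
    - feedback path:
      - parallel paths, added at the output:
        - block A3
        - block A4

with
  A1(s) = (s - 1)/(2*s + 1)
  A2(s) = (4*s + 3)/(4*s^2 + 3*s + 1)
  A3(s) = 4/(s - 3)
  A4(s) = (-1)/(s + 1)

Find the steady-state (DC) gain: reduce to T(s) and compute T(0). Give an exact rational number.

Step 1 - combine A3, A4 in parallel gives (3*s + 7)/(s^2 - 2*s - 3)
Step 2 - apply the feedback formula to A2, (A3+A4) gives (4*s^3 - 5*s^2 - 18*s - 9)/(4*s^4 - 5*s^3 - 5*s^2 + 26*s + 18)
Step 3 - multiply A1, [A2/(1+A2*(A3+A4))] (series) gives (4*s^4 - 9*s^3 - 13*s^2 + 9*s + 9)/(8*s^5 - 6*s^4 - 15*s^3 + 47*s^2 + 62*s + 18)
Step 3 gives the overall T(s). Then T(0) = 9/18 = 1/2.

Therefore the answer is 1/2.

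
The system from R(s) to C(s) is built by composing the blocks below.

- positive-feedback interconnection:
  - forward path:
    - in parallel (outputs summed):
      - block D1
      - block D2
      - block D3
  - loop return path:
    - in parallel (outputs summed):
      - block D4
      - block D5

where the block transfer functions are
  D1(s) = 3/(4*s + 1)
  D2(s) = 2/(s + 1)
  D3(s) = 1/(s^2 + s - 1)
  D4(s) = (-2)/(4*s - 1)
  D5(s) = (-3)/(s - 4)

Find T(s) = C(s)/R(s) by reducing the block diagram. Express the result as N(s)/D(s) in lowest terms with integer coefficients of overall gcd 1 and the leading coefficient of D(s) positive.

Answer: (44*s^5 - 107*s^4 - 300*s^3 + 81*s^2 + 64*s - 16)/(16*s^6 - 32*s^5 + 25*s^4 + 145*s^3 - 162*s^2 - 44*s + 40)

Working:
[1] sum the parallel branches D1, D2, D3, giving (11*s^3 + 20*s^2 - s - 4)/(4*s^4 + 9*s^3 + 2*s^2 - 4*s - 1)
[2] parallel reduction of D4, D5, giving (11 - 14*s)/(4*s^2 - 17*s + 4)
[3] apply the feedback formula to (D1+D2+D3), (D4+D5), which is the overall transfer function T(s) = C(s)/R(s) in lowest terms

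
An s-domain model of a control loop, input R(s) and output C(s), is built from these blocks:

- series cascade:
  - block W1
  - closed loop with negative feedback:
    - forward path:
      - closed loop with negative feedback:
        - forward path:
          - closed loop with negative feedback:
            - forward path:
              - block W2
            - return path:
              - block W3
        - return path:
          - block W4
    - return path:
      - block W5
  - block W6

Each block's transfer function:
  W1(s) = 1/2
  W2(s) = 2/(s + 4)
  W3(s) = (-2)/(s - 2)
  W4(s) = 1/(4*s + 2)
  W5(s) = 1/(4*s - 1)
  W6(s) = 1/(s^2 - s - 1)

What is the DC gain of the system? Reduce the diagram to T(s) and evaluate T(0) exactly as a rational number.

Step 1 - reduce the feedback loop with forward W2 and return W3; result (2*s - 4)/(s^2 + 2*s - 12)
Step 2 - close the feedback loop around [W2/(1+W2*W3)], W4; result (4*s^2 - 6*s - 4)/(2*s^3 + 5*s^2 - 21*s - 14)
Step 3 - reduce the feedback loop with forward [[W2/(1+W2*W3)]/(1+[W2/(1+W2*W3)]*W4)] and return W5; result (16*s^3 - 28*s^2 - 10*s + 4)/(8*s^4 + 18*s^3 - 85*s^2 - 41*s + 10)
Step 4 - multiply W1, [[[W2/(1+W2*W3)]/(1+[W2/(1+W2*W3)]*W4)]/(1+[[W2/(1+W2*W3)]/(1+[W2/(1+W2*W3)]*W4)]*W5)], W6 (series); result (8*s^3 - 14*s^2 - 5*s + 2)/(8*s^6 + 10*s^5 - 111*s^4 + 26*s^3 + 136*s^2 + 31*s - 10)
Evaluating the step-4 result (the overall T(s)) at s = 0 gives T(0) = 2/(-10) = -1/5.

Therefore the answer is -1/5.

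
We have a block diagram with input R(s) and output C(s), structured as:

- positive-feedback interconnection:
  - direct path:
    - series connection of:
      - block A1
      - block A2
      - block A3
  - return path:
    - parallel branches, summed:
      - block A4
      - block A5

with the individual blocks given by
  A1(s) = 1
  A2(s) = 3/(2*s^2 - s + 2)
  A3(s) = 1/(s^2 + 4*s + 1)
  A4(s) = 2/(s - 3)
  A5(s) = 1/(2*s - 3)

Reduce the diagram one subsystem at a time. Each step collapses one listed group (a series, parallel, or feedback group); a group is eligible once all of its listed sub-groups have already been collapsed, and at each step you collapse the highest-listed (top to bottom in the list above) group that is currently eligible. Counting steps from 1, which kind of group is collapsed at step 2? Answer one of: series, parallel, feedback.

The answer is parallel.

Reasoning:
Step 1: combine A1, A2, A3 in series
Step 2: parallel reduction of A4, A5
Step 3: close the feedback loop around (A1*A2*A3), (A4+A5)
The group at step 2 is a parallel group.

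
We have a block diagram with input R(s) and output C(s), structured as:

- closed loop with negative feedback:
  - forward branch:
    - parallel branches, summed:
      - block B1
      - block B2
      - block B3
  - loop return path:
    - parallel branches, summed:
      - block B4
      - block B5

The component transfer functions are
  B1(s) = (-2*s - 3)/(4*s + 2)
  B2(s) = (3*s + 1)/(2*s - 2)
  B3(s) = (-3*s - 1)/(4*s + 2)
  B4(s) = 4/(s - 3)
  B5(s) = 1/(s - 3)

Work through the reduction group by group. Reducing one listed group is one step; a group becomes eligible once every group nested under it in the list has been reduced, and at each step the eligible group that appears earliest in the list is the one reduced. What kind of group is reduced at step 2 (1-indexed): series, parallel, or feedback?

Step 1 - reduce the parallel group B1, B2, B3
Step 2 - add B4, B5 (parallel)
Step 3 - reduce the feedback loop with forward (B1+B2+B3) and return (B4+B5)
Step 2: parallel.

Answer: parallel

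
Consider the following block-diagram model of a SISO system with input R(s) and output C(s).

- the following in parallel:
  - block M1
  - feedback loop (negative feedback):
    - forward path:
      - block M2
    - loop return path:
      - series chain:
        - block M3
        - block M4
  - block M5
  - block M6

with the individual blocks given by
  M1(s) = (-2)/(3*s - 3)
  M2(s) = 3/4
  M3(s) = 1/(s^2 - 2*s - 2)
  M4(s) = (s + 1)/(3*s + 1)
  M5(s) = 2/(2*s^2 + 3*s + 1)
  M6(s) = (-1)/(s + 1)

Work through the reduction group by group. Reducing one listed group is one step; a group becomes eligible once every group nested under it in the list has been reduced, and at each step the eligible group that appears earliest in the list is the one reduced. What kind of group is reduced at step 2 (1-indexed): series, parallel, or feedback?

Answer: feedback

Working:
(1) reduce the series chain M3, M4
(2) collapse the loop (M2 forward, (M3*M4) return)
(3) combine M1, [M2/(1+M2*(M3*M4))], M5, M6 in parallel
The group at step 2 is a feedback group.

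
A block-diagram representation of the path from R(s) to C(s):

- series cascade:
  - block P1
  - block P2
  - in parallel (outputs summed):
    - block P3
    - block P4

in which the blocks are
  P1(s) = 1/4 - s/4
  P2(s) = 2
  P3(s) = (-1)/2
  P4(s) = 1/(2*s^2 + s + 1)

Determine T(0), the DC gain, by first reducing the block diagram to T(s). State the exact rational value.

Step 1: reduce the parallel group P3, P4, giving (-2*s^2 - s + 1)/(4*s^2 + 2*s + 2)
Step 2: series reduction of P1, P2, (P3+P4), giving (2*s^3 - s^2 - 2*s + 1)/(8*s^2 + 4*s + 4)
That last expression is T(s); at s = 0 only the constant terms survive, so T(0) = 1/4.

Answer: 1/4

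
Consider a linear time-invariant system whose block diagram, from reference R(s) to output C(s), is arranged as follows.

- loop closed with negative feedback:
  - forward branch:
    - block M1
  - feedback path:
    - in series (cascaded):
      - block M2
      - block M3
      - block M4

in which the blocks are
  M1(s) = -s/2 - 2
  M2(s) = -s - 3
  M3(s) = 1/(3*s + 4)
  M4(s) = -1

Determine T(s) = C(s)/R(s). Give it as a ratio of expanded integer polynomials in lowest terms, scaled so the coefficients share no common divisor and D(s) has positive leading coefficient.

[1] reduce the series chain M2, M3, M4; result (s + 3)/(3*s + 4)
[2] feedback reduction of M1, (M2*M3*M4), giving the overall T(s)

Hence the answer: (3*s^2 + 16*s + 16)/(s^2 + s + 4)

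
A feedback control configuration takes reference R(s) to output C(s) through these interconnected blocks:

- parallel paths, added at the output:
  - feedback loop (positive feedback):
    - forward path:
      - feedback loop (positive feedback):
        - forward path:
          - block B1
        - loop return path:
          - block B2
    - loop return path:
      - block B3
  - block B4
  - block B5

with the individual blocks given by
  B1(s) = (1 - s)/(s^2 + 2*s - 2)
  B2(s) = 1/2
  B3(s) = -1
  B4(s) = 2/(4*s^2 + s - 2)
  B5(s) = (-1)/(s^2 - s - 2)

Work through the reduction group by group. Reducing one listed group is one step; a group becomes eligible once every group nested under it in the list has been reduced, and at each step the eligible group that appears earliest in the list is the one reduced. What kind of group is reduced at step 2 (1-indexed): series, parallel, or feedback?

The answer is feedback.

Reasoning:
Step 1. collapse the loop (B1 forward, B2 return)
Step 2. feedback reduction of [B1/(1-B1*B2)], B3
Step 3. sum the parallel branches [[B1/(1-B1*B2)]/(1-[B1/(1-B1*B2)]*B3)], B4, B5
Step 2: feedback.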